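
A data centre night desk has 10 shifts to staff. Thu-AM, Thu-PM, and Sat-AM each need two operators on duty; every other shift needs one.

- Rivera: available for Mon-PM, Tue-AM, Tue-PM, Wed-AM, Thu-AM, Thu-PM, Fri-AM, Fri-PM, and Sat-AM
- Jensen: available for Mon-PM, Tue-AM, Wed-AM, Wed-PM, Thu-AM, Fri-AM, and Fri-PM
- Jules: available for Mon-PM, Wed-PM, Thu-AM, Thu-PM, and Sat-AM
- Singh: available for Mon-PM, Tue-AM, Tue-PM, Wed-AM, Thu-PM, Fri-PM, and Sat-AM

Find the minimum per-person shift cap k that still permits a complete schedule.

4

With 4 operators and 13 worker-slots to fill, someone must work at least ⌈13/4⌉ = 4 shifts, so k ≥ 4.
k = 4 works: Mon-PM→Jensen, Tue-AM→Rivera, Tue-PM→Rivera, Wed-AM→Rivera, Wed-PM→Jensen, Thu-AM→Jensen+Jules, Thu-PM→Jules+Singh, Fri-AM→Rivera, Fri-PM→Jensen, Sat-AM→Jules+Singh.
Loads: Rivera 4, Jensen 4, Jules 3, Singh 2 — all ≤ 4.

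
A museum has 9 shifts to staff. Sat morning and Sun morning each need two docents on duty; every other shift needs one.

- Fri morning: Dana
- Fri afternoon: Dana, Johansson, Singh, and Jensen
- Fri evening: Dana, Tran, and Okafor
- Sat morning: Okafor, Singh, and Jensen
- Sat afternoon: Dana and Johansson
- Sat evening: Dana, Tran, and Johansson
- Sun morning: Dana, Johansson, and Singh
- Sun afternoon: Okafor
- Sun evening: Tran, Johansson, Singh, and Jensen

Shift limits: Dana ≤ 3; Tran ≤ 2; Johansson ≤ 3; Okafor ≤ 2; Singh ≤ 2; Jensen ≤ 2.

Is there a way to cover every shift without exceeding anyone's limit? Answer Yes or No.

Fri morning can only be covered by Dana, so that assignment is forced.
Sun afternoon can only be covered by Okafor, so that assignment is forced.
One valid schedule: Fri morning→Dana, Fri afternoon→Johansson, Fri evening→Dana, Sat morning→Okafor+Singh, Sat afternoon→Dana, Sat evening→Tran, Sun morning→Johansson+Singh, Sun afternoon→Okafor, Sun evening→Tran.
Loads: Dana 3/3, Tran 2/2, Johansson 2/3, Okafor 2/2, Singh 2/2, Jensen 0/2 — all within limits.

Yes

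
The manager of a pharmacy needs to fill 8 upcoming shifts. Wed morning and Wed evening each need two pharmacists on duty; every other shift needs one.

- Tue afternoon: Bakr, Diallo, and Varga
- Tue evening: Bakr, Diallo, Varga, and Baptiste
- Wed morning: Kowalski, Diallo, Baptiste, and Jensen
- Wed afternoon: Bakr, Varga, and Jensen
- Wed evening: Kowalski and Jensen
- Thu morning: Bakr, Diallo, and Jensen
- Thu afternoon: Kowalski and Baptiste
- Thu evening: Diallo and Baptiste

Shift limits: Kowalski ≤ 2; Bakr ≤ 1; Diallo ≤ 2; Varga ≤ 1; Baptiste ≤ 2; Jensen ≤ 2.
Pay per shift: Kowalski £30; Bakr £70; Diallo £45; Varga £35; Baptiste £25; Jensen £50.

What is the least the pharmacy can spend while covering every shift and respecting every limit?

Wed evening can only be covered by Kowalski and Jensen, so that assignment is forced.
Picking the cheapest available pharmacist for each shift independently would cost £325, but that ignores the shift limits.
An optimal schedule: Tue afternoon→Bakr, Tue evening→Baptiste, Wed morning→Baptiste+Jensen, Wed afternoon→Varga, Wed evening→Kowalski+Jensen, Thu morning→Diallo, Thu afternoon→Kowalski, Thu evening→Diallo.
Total: 70 + 25 + 25 + 50 + 35 + 30 + 50 + 45 + 30 + 45 = £405.

£405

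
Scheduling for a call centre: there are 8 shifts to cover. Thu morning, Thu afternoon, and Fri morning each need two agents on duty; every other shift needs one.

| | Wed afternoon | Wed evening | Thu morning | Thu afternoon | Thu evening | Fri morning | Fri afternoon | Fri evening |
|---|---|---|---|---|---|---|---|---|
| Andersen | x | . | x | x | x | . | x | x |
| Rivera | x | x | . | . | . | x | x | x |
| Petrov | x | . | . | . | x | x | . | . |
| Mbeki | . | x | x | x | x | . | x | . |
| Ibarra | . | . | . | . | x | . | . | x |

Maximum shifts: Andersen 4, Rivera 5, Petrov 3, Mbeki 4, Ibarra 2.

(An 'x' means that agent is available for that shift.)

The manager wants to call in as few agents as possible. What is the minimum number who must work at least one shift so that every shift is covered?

11 slots to fill and no one can take more than 5, so at least ⌈11/5⌉ = 3 agents are needed.
Shifts {Thu morning, Fri morning} need 4 slots, but among the agents available for them (Andersen, Rivera, Petrov, and Mbeki) any 3 together supply at most 3. So 3 agents are not enough.
Andersen, Rivera, Petrov, and Mbeki alone can cover everything: Wed afternoon→Andersen, Wed evening→Rivera, Thu morning→Andersen+Mbeki, Thu afternoon→Andersen+Mbeki, Thu evening→Petrov, Fri morning→Rivera+Petrov, Fri afternoon→Rivera, Fri evening→Andersen.

4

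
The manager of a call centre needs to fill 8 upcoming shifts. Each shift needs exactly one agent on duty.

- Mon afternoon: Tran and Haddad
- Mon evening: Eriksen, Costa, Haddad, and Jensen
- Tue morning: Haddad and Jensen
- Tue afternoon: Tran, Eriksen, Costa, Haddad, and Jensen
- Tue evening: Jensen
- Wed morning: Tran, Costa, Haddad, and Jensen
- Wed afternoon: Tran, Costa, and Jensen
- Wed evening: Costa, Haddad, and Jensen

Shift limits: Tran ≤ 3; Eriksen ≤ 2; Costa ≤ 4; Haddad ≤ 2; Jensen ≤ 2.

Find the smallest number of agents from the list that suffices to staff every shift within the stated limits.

8 slots to fill and no one can take more than 4, so at least ⌈8/4⌉ = 2 agents are needed.
Any 2 agents together have capacity at most 4+3 = 7 < 8 slots, so 2 can never suffice.
Tran, Costa, and Jensen alone can cover everything: Mon afternoon→Tran, Mon evening→Costa, Tue morning→Jensen, Tue afternoon→Tran, Tue evening→Jensen, Wed morning→Tran, Wed afternoon→Costa, Wed evening→Costa.

3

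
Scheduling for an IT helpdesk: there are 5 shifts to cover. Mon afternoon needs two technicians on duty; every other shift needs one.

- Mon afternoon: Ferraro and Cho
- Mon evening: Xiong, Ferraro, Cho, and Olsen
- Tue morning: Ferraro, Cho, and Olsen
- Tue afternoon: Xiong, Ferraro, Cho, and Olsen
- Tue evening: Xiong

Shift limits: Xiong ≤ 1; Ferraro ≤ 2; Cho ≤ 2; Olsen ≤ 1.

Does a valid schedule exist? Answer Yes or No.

Mon afternoon can only be covered by Ferraro and Cho, so that assignment is forced.
Tue evening can only be covered by Xiong, so that assignment is forced.
One valid schedule: Mon afternoon→Ferraro+Cho, Mon evening→Cho, Tue morning→Ferraro, Tue afternoon→Olsen, Tue evening→Xiong.
Loads: Xiong 1/1, Ferraro 2/2, Cho 2/2, Olsen 1/1 — all within limits.

Yes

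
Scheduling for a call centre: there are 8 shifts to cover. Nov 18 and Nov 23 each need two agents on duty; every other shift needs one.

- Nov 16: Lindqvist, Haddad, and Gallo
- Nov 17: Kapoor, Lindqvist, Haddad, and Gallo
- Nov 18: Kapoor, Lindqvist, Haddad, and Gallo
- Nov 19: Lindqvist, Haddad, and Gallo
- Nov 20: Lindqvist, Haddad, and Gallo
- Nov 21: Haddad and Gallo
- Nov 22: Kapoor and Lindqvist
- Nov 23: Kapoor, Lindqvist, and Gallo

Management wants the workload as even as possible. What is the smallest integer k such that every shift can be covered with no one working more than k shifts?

With 4 agents and 10 worker-slots to fill, someone must work at least ⌈10/4⌉ = 3 shifts, so k ≥ 3.
k = 3 works: Nov 16→Lindqvist, Nov 17→Kapoor, Nov 18→Haddad+Gallo, Nov 19→Lindqvist, Nov 20→Lindqvist, Nov 21→Haddad, Nov 22→Kapoor, Nov 23→Kapoor+Gallo.
Loads: Kapoor 3, Lindqvist 3, Haddad 2, Gallo 2 — all ≤ 3.

3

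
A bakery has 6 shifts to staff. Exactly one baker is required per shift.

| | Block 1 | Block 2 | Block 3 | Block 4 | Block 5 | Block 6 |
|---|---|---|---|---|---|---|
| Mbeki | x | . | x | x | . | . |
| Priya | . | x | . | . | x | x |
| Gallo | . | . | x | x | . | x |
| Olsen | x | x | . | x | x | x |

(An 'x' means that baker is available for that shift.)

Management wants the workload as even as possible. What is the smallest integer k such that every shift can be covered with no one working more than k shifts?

2

With 4 bakers and 6 worker-slots to fill, someone must work at least ⌈6/4⌉ = 2 shifts, so k ≥ 2.
k = 2 works: Block 1→Mbeki, Block 2→Priya, Block 3→Mbeki, Block 4→Gallo, Block 5→Priya, Block 6→Gallo.
Loads: Mbeki 2, Priya 2, Gallo 2, Olsen 0 — all ≤ 2.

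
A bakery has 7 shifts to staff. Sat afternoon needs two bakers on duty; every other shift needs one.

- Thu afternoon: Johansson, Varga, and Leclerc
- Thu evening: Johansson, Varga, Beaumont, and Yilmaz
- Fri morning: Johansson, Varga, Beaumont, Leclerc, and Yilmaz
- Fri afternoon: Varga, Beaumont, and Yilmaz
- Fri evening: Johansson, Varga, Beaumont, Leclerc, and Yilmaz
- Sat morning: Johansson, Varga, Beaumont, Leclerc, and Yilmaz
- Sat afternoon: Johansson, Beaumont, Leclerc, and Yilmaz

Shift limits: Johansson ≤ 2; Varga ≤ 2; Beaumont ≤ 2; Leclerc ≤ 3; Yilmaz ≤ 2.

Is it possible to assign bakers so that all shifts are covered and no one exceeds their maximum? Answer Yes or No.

One valid schedule: Thu afternoon→Johansson, Thu evening→Johansson, Fri morning→Varga, Fri afternoon→Varga, Fri evening→Beaumont, Sat morning→Beaumont, Sat afternoon→Leclerc+Yilmaz.
Loads: Johansson 2/2, Varga 2/2, Beaumont 2/2, Leclerc 1/3, Yilmaz 1/2 — all within limits.

Yes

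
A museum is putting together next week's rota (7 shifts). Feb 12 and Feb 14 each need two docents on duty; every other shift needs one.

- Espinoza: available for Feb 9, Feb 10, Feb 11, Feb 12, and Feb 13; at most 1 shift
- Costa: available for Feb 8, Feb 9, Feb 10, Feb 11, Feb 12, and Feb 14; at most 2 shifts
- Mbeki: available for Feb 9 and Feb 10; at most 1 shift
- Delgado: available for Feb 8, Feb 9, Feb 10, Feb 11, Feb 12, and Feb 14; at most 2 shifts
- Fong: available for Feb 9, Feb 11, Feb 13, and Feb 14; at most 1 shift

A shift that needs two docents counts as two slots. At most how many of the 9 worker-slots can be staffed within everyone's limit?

7

Total capacity across all docents is 1+2+1+2+1 = 7, and 9 slots are needed, so at most 7 can be filled.
An assignment achieving 7: Feb 8→Costa, Feb 10→Mbeki, Feb 12→Costa+Delgado, Feb 13→Espinoza, Feb 14→Delgado+Fong.
Loads: Espinoza 1/1, Costa 2/2, Mbeki 1/1, Delgado 2/2, Fong 1/1.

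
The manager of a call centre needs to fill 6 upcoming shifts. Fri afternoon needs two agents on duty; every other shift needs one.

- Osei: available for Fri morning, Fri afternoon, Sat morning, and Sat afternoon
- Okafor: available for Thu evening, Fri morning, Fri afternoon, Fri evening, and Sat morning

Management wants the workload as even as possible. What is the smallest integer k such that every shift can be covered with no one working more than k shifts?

4

With 2 agents and 7 worker-slots to fill, someone must work at least ⌈7/2⌉ = 4 shifts, so k ≥ 4.
k = 4 works: Thu evening→Okafor, Fri morning→Osei, Fri afternoon→Osei+Okafor, Fri evening→Okafor, Sat morning→Osei, Sat afternoon→Osei.
Loads: Osei 4, Okafor 3 — all ≤ 4.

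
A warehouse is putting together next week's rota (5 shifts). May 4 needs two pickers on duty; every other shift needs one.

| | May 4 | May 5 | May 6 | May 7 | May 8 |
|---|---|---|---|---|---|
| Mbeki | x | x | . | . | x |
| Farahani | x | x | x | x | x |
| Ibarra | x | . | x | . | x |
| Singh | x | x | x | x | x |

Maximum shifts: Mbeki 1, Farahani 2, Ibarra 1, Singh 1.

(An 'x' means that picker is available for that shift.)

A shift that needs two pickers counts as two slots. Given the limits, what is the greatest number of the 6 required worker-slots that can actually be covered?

Total capacity across all pickers is 1+2+1+1 = 5, and 6 slots are needed, so at most 5 can be filled.
An assignment achieving 5: May 4→Ibarra+Singh, May 5→Mbeki, May 6→Farahani, May 7→Farahani.
Loads: Mbeki 1/1, Farahani 2/2, Ibarra 1/1, Singh 1/1.

5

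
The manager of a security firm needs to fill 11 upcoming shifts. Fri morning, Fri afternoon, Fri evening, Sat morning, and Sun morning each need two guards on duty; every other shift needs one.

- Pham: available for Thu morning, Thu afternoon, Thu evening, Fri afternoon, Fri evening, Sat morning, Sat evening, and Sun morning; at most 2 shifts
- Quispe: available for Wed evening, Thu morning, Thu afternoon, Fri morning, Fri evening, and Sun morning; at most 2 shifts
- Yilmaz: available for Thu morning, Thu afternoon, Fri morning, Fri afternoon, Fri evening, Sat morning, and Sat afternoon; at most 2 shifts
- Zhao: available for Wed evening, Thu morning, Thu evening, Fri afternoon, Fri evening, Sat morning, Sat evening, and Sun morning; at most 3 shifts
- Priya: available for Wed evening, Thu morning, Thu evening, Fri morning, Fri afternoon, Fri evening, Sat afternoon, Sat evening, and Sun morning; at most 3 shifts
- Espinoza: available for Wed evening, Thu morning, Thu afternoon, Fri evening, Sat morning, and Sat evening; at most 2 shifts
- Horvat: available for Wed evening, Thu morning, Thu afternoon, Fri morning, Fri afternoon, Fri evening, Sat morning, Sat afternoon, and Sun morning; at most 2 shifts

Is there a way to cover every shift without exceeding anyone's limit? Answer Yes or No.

One valid schedule: Wed evening→Quispe, Thu morning→Zhao, Thu afternoon→Quispe, Thu evening→Pham, Fri morning→Yilmaz+Priya, Fri afternoon→Zhao+Priya, Fri evening→Espinoza+Horvat, Sat morning→Zhao+Espinoza, Sat afternoon→Yilmaz, Sat evening→Pham, Sun morning→Priya+Horvat.
Loads: Pham 2/2, Quispe 2/2, Yilmaz 2/2, Zhao 3/3, Priya 3/3, Espinoza 2/2, Horvat 2/2 — all within limits.

Yes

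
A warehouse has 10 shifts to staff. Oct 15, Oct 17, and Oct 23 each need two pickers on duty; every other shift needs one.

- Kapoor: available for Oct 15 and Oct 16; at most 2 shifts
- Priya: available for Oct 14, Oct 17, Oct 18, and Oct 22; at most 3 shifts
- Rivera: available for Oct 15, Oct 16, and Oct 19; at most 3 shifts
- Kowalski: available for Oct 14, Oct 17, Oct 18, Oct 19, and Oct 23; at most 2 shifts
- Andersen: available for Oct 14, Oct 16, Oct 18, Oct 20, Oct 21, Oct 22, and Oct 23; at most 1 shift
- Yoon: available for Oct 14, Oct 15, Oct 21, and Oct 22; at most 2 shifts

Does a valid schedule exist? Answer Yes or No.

No

Total capacity is 13 and 13 slots are needed, so capacity alone doesn't rule it out.
Shifts {Oct 20, Oct 23} need 3 worker-slots in total, but the pickers available for any of those shifts (Kowalski and Andersen) can supply at most 2 among them. So no valid schedule exists.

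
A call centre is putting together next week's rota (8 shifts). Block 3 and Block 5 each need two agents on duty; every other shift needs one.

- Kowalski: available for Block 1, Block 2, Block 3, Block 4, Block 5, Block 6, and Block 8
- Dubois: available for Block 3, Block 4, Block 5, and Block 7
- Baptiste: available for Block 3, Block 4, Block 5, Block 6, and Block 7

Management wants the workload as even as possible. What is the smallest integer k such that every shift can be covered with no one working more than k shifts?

With 3 agents and 10 worker-slots to fill, someone must work at least ⌈10/3⌉ = 4 shifts, so k ≥ 4.
k = 4 works: Block 1→Kowalski, Block 2→Kowalski, Block 3→Dubois+Baptiste, Block 4→Dubois, Block 5→Dubois+Baptiste, Block 6→Kowalski, Block 7→Dubois, Block 8→Kowalski.
Loads: Kowalski 4, Dubois 4, Baptiste 2 — all ≤ 4.

4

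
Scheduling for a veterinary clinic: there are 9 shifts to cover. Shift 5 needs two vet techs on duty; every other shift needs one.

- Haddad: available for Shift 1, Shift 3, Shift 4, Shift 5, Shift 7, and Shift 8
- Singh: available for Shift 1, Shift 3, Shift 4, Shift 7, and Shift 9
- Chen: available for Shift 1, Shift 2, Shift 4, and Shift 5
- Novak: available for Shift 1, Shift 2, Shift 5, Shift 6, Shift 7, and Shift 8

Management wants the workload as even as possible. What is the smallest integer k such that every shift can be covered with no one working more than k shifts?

3

With 4 vet techs and 10 worker-slots to fill, someone must work at least ⌈10/4⌉ = 3 shifts, so k ≥ 3.
k = 3 works: Shift 1→Singh, Shift 2→Chen, Shift 3→Haddad, Shift 4→Haddad, Shift 5→Chen+Novak, Shift 6→Novak, Shift 7→Singh, Shift 8→Haddad, Shift 9→Singh.
Loads: Haddad 3, Singh 3, Chen 2, Novak 2 — all ≤ 3.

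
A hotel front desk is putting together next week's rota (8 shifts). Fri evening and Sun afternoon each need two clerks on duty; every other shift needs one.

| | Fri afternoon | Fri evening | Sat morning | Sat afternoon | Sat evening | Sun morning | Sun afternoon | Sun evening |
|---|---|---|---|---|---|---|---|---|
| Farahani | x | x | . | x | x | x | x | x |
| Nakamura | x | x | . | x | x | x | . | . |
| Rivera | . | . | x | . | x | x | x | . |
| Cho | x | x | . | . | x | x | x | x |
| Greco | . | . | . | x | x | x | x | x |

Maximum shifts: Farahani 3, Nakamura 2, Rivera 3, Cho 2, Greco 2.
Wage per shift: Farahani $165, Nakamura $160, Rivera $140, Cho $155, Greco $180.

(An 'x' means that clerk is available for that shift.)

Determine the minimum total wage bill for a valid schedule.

Sat morning can only be covered by Rivera, so that assignment is forced.
Picking the cheapest available clerk for each shift independently would cost $1500, but that ignores the shift limits.
An optimal schedule: Fri afternoon→Farahani, Fri evening→Farahani+Nakamura, Sat morning→Rivera, Sat afternoon→Farahani, Sat evening→Nakamura, Sun morning→Rivera, Sun afternoon→Rivera+Cho, Sun evening→Cho.
Total: 165 + 165 + 160 + 140 + 165 + 160 + 140 + 140 + 155 + 155 = $1545.

$1545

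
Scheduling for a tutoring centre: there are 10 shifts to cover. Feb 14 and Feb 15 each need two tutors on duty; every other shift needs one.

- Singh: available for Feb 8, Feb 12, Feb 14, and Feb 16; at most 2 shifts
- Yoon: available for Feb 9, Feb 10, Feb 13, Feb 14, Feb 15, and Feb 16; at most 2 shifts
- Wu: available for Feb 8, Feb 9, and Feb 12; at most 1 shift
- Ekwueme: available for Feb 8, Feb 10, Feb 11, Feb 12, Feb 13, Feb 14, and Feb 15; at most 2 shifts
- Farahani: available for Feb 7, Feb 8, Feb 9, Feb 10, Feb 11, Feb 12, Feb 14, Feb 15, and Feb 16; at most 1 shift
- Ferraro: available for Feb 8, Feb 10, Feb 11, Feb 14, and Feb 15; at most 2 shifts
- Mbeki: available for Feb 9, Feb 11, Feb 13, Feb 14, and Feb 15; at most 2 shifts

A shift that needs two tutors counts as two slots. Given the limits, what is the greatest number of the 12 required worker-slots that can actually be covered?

12

Total capacity across all tutors is 2+2+1+2+1+2+2 = 12, and 12 slots are needed, so at most 12 can be filled.
An assignment achieving 12: Feb 7→Farahani, Feb 8→Wu, Feb 9→Yoon, Feb 10→Ekwueme, Feb 11→Ekwueme, Feb 12→Singh, Feb 13→Yoon, Feb 14→Ferraro+Mbeki, Feb 15→Ferraro+Mbeki, Feb 16→Singh.
Loads: Singh 2/2, Yoon 2/2, Wu 1/1, Ekwueme 2/2, Farahani 1/1, Ferraro 2/2, Mbeki 2/2.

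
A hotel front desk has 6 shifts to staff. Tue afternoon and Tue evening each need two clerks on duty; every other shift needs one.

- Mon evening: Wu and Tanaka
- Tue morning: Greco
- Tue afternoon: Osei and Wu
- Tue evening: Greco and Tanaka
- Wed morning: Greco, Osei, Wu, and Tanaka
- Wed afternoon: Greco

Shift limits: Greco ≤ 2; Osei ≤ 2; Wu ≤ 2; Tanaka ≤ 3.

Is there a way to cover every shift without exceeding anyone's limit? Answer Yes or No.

Total capacity is 9 and 8 slots are needed, so capacity alone doesn't rule it out.
Shifts {Tue morning, Tue evening, Wed afternoon} need 4 worker-slots in total, but the clerks available for any of those shifts (Greco and Tanaka) can supply at most 3 among them. So no valid schedule exists.

No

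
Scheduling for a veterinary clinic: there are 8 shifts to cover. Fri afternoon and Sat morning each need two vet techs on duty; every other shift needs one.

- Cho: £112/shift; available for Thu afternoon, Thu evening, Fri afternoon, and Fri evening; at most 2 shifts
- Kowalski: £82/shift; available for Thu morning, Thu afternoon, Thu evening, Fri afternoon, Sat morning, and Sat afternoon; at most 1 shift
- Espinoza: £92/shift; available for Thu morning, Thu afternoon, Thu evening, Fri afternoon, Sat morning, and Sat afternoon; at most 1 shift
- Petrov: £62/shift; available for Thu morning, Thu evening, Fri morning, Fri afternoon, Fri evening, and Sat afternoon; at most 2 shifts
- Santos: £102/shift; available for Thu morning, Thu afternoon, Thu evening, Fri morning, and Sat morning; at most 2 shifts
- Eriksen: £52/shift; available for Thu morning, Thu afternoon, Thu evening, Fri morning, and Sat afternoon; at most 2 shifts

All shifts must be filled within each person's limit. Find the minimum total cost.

Picking the cheapest available vet tech for each shift independently would cost £640, but that ignores the shift limits.
An optimal schedule: Thu morning→Santos, Thu afternoon→Santos, Thu evening→Eriksen, Fri morning→Petrov, Fri afternoon→Cho+Petrov, Fri evening→Cho, Sat morning→Kowalski+Espinoza, Sat afternoon→Eriksen.
Total: 102 + 102 + 52 + 62 + 112 + 62 + 112 + 82 + 92 + 52 = £830.

£830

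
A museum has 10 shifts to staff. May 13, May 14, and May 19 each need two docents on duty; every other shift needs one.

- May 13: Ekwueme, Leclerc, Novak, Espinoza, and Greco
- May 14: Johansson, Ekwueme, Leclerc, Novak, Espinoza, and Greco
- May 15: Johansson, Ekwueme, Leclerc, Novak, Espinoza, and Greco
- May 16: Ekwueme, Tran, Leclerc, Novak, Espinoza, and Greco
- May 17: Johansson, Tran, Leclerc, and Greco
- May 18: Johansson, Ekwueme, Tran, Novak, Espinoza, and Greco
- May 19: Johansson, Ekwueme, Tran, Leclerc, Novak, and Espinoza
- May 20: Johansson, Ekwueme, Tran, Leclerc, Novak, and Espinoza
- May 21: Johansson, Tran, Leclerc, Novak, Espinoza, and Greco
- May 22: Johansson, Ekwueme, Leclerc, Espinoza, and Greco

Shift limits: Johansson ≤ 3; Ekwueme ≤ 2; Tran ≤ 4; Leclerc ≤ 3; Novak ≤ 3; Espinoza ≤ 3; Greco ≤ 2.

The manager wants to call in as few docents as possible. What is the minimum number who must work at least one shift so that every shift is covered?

4

13 slots to fill and no one can take more than 4, so at least ⌈13/4⌉ = 4 docents are needed.
Johansson, Tran, Leclerc, and Novak alone can cover everything: May 13→Leclerc+Novak, May 14→Johansson+Leclerc, May 15→Johansson, May 16→Tran, May 17→Tran, May 18→Tran, May 19→Leclerc+Novak, May 20→Tran, May 21→Novak, May 22→Johansson.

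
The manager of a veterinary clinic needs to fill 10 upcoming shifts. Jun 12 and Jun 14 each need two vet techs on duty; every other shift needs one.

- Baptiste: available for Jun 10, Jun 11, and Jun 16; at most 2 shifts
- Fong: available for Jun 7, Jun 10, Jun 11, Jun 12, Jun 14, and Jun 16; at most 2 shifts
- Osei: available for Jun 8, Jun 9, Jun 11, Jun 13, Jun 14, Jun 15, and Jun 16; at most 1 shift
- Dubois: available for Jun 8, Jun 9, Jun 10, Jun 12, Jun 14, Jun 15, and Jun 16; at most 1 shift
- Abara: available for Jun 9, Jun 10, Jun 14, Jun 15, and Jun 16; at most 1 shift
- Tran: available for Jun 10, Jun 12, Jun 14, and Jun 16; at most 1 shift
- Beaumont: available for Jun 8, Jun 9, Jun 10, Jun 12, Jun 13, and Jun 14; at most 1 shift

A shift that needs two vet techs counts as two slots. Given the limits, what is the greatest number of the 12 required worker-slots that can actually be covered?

Total capacity across all vet techs is 2+2+1+1+1+1+1 = 9, and 12 slots are needed, so at most 9 can be filled.
An assignment achieving 9: Jun 7→Fong, Jun 8→Dubois, Jun 9→Beaumont, Jun 10→Baptiste, Jun 11→Baptiste, Jun 12→Fong+Tran, Jun 13→Osei, Jun 15→Abara.
Loads: Baptiste 2/2, Fong 2/2, Osei 1/1, Dubois 1/1, Abara 1/1, Tran 1/1, Beaumont 1/1.

9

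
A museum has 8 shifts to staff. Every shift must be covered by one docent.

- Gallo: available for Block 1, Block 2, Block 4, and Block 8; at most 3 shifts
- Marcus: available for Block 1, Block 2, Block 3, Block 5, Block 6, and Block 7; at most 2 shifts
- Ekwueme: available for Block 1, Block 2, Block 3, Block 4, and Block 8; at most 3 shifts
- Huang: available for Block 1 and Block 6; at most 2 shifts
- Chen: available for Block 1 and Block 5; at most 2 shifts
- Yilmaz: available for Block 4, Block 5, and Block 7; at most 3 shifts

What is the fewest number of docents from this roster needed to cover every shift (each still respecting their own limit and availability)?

3

8 slots to fill and no one can take more than 3, so at least ⌈8/3⌉ = 3 docents are needed.
Gallo, Marcus, and Yilmaz alone can cover everything: Block 1→Gallo, Block 2→Gallo, Block 3→Marcus, Block 4→Yilmaz, Block 5→Yilmaz, Block 6→Marcus, Block 7→Yilmaz, Block 8→Gallo.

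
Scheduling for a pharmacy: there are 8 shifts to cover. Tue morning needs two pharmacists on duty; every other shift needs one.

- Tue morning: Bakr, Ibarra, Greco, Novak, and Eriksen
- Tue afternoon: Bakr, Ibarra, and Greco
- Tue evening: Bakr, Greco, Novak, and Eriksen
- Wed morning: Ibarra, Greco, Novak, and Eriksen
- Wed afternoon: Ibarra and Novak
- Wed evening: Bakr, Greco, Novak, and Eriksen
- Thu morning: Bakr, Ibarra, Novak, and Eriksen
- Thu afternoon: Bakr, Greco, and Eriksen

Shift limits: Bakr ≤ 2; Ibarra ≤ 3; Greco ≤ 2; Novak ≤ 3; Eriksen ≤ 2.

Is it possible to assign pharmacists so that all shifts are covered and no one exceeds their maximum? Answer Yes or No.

Yes

One valid schedule: Tue morning→Novak+Eriksen, Tue afternoon→Bakr, Tue evening→Greco, Wed morning→Ibarra, Wed afternoon→Ibarra, Wed evening→Greco, Thu morning→Ibarra, Thu afternoon→Bakr.
Loads: Bakr 2/2, Ibarra 3/3, Greco 2/2, Novak 1/3, Eriksen 1/2 — all within limits.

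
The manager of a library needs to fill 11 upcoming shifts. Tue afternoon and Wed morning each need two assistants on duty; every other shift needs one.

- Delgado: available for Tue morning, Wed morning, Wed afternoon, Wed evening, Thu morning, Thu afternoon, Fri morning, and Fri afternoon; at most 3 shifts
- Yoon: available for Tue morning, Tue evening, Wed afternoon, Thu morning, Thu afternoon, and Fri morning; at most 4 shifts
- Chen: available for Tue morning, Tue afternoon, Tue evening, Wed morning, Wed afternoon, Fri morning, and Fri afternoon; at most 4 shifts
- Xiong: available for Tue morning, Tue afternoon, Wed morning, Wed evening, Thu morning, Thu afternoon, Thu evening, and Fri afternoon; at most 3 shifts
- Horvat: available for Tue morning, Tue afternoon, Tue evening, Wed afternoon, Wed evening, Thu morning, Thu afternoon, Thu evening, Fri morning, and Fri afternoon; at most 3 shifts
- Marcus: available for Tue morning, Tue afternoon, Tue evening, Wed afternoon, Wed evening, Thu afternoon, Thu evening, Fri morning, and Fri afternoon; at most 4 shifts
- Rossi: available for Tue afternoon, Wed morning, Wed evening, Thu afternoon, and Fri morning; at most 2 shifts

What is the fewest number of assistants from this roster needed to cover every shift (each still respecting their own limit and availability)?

4

13 slots to fill and no one can take more than 4, so at least ⌈13/4⌉ = 4 assistants are needed.
Delgado, Yoon, Chen, and Xiong alone can cover everything: Tue morning→Chen, Tue afternoon→Chen+Xiong, Tue evening→Yoon, Wed morning→Delgado+Chen, Wed afternoon→Delgado, Wed evening→Delgado, Thu morning→Yoon, Thu afternoon→Yoon, Thu evening→Xiong, Fri morning→Yoon, Fri afternoon→Chen.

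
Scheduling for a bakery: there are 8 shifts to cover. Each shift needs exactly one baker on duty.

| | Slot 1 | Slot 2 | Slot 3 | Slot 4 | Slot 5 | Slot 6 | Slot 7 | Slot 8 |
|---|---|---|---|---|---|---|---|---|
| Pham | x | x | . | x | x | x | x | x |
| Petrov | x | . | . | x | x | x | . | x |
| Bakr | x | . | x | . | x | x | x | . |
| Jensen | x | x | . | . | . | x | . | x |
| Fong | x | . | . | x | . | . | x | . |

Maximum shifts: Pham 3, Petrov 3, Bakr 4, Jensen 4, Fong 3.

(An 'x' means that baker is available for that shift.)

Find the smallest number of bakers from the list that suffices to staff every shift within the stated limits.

8 slots to fill and no one can take more than 4, so at least ⌈8/4⌉ = 2 bakers are needed.
No set of 2 bakers can cover every shift (each such set leaves at least one shift with no one available or exceeds a cap).
Pham, Petrov, and Bakr alone can cover everything: Slot 1→Petrov, Slot 2→Pham, Slot 3→Bakr, Slot 4→Pham, Slot 5→Petrov, Slot 6→Bakr, Slot 7→Pham, Slot 8→Petrov.

3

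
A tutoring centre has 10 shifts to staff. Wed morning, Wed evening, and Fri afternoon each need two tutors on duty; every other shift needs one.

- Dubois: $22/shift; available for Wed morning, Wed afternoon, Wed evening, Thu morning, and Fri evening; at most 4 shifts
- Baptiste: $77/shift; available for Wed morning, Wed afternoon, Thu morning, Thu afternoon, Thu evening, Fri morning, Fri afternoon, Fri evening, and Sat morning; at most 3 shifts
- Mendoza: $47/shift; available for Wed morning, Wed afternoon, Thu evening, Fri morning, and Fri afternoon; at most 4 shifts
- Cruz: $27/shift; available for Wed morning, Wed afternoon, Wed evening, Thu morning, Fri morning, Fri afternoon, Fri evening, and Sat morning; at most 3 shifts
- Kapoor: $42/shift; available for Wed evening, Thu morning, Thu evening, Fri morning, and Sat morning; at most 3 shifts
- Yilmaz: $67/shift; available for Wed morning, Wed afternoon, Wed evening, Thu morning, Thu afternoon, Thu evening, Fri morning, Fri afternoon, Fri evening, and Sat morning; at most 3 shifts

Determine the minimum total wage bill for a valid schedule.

$456

Picking the cheapest available tutor for each shift independently would cost $401, but that ignores the shift limits.
An optimal schedule: Wed morning→Cruz+Mendoza, Wed afternoon→Dubois, Wed evening→Dubois+Kapoor, Thu morning→Dubois, Thu afternoon→Yilmaz, Thu evening→Kapoor, Fri morning→Kapoor, Fri afternoon→Cruz+Mendoza, Fri evening→Dubois, Sat morning→Cruz.
Total: 27 + 47 + 22 + 22 + 42 + 22 + 67 + 42 + 42 + 27 + 47 + 22 + 27 = $456.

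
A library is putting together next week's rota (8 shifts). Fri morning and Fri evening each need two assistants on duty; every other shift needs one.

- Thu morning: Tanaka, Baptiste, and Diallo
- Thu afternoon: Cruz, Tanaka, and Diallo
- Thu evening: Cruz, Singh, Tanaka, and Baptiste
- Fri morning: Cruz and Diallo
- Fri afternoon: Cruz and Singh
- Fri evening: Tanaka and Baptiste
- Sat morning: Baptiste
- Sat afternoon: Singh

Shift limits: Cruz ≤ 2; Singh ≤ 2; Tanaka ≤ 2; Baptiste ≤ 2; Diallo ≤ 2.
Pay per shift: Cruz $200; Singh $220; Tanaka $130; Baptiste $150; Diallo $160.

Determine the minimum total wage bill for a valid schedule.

$1720

Fri morning can only be covered by Cruz and Diallo, so that assignment is forced.
Fri evening can only be covered by Tanaka and Baptiste, so that assignment is forced.
Sat morning can only be covered by Baptiste, so that assignment is forced.
Picking the cheapest available assistant for each shift independently would cost $1600, but that ignores the shift limits.
An optimal schedule: Thu morning→Tanaka, Thu afternoon→Diallo, Thu evening→Singh, Fri morning→Cruz+Diallo, Fri afternoon→Cruz, Fri evening→Tanaka+Baptiste, Sat morning→Baptiste, Sat afternoon→Singh.
Total: 130 + 160 + 220 + 200 + 160 + 200 + 130 + 150 + 150 + 220 = $1720.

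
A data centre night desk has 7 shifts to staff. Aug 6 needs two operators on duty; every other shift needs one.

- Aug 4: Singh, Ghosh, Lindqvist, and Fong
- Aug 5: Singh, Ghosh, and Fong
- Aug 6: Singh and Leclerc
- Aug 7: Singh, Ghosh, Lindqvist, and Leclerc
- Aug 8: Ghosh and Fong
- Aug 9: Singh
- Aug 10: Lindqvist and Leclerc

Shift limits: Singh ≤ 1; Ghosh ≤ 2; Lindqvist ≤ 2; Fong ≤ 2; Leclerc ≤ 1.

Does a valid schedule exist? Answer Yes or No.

Total capacity is 8 and 8 slots are needed, so capacity alone doesn't rule it out.
Shifts {Aug 6, Aug 9} need 3 worker-slots in total, but the operators available for any of those shifts (Singh and Leclerc) can supply at most 2 among them. So no valid schedule exists.

No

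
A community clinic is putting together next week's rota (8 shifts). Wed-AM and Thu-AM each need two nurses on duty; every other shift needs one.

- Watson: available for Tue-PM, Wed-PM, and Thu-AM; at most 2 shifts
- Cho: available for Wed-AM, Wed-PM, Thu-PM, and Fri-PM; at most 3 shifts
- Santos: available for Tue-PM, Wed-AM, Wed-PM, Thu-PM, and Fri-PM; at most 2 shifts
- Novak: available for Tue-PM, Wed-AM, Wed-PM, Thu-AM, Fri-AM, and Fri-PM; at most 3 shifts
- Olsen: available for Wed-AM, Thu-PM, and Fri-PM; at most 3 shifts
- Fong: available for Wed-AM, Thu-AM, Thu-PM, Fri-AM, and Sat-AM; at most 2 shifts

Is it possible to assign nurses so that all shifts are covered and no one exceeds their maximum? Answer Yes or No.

Yes

Sat-AM can only be covered by Fong, so that assignment is forced.
One valid schedule: Tue-PM→Watson, Wed-AM→Santos+Novak, Wed-PM→Cho, Thu-AM→Watson+Novak, Thu-PM→Cho, Fri-AM→Novak, Fri-PM→Cho, Sat-AM→Fong.
Loads: Watson 2/2, Cho 3/3, Santos 1/2, Novak 3/3, Olsen 0/3, Fong 1/2 — all within limits.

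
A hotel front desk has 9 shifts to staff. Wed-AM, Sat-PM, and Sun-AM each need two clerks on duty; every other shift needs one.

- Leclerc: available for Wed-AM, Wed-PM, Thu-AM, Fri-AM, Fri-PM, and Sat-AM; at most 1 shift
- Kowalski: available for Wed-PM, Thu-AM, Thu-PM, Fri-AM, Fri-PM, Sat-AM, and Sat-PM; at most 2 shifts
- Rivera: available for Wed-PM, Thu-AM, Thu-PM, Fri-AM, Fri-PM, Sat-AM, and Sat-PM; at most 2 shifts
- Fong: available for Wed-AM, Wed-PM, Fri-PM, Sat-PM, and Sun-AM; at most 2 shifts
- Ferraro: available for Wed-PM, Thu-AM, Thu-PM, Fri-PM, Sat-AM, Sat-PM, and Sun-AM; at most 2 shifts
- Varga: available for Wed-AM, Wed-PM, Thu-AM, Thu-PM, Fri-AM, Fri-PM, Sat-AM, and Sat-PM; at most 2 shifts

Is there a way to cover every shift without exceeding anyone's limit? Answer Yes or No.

No

Total capacity is 1+2+2+2+2+2 = 11 but 12 worker-slots are needed — infeasible.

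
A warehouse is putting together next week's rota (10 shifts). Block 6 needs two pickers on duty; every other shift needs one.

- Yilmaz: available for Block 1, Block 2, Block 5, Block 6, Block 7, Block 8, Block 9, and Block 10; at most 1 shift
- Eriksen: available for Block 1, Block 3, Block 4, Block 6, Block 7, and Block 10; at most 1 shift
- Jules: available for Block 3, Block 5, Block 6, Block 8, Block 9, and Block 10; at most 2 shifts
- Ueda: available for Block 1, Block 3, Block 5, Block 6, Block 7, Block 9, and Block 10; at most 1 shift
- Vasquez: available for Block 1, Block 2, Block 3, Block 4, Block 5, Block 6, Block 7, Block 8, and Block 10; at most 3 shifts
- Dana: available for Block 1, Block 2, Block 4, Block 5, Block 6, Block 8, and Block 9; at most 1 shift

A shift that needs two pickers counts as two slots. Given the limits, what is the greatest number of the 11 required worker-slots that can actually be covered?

Total capacity across all pickers is 1+1+2+1+3+1 = 9, and 11 slots are needed, so at most 9 can be filled.
An assignment achieving 9: Block 1→Vasquez, Block 2→Yilmaz, Block 3→Jules, Block 4→Eriksen, Block 5→Vasquez, Block 7→Ueda, Block 8→Jules, Block 9→Dana, Block 10→Vasquez.
Loads: Yilmaz 1/1, Eriksen 1/1, Jules 2/2, Ueda 1/1, Vasquez 3/3, Dana 1/1.

9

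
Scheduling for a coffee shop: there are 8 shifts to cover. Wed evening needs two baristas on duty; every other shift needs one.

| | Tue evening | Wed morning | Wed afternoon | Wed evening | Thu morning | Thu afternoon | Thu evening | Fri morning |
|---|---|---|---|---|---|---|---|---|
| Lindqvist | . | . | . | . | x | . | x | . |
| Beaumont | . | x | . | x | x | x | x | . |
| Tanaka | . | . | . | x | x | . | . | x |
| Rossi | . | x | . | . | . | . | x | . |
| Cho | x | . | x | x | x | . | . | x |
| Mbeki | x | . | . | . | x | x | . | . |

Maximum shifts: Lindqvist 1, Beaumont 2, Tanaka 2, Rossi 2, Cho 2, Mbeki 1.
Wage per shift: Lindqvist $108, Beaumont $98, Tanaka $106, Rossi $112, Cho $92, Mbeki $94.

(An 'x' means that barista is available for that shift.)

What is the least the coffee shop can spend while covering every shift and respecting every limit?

$906

Wed afternoon can only be covered by Cho, so that assignment is forced.
Picking the cheapest available barista for each shift independently would cost $848, but that ignores the shift limits.
An optimal schedule: Tue evening→Cho, Wed morning→Beaumont, Wed afternoon→Cho, Wed evening→Beaumont+Tanaka, Thu morning→Lindqvist, Thu afternoon→Mbeki, Thu evening→Rossi, Fri morning→Tanaka.
Total: 92 + 98 + 92 + 98 + 106 + 108 + 94 + 112 + 106 = $906.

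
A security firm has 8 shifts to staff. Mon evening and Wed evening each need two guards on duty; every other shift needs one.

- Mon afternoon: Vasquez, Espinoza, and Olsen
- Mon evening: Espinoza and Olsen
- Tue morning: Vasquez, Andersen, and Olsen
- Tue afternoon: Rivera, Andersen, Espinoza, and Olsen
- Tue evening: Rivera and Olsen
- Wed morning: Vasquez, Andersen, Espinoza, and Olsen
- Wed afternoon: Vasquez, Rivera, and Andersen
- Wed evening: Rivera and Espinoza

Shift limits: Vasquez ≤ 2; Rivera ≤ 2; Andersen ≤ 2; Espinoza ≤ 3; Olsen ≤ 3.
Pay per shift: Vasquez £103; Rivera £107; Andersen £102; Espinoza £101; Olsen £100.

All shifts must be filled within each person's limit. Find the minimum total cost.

£1017

Mon evening can only be covered by Espinoza and Olsen, so that assignment is forced.
Wed evening can only be covered by Rivera and Espinoza, so that assignment is forced.
Picking the cheapest available guard for each shift independently would cost £1011, but that ignores the shift limits.
An optimal schedule: Mon afternoon→Olsen, Mon evening→Olsen+Espinoza, Tue morning→Andersen, Tue afternoon→Espinoza, Tue evening→Olsen, Wed morning→Vasquez, Wed afternoon→Andersen, Wed evening→Espinoza+Rivera.
Total: 100 + 100 + 101 + 102 + 101 + 100 + 103 + 102 + 101 + 107 = £1017.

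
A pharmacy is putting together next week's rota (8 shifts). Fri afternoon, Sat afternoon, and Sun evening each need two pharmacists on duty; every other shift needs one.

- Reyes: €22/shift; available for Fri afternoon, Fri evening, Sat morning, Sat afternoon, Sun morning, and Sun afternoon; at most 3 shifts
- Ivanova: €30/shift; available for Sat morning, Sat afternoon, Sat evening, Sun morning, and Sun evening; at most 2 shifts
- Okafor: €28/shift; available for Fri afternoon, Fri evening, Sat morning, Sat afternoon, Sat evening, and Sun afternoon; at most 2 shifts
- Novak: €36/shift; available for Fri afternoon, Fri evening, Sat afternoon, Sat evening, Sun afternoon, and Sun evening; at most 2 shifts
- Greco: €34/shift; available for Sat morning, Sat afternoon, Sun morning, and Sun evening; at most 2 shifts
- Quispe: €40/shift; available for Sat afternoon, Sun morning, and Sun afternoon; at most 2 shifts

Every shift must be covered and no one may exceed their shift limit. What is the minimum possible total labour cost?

Picking the cheapest available pharmacist for each shift independently would cost €280, but that ignores the shift limits.
An optimal schedule: Fri afternoon→Reyes+Okafor, Fri evening→Reyes, Sat morning→Reyes, Sat afternoon→Novak+Greco, Sat evening→Ivanova, Sun morning→Greco, Sun afternoon→Okafor, Sun evening→Ivanova+Novak.
Total: 22 + 28 + 22 + 22 + 36 + 34 + 30 + 34 + 28 + 30 + 36 = €322.

€322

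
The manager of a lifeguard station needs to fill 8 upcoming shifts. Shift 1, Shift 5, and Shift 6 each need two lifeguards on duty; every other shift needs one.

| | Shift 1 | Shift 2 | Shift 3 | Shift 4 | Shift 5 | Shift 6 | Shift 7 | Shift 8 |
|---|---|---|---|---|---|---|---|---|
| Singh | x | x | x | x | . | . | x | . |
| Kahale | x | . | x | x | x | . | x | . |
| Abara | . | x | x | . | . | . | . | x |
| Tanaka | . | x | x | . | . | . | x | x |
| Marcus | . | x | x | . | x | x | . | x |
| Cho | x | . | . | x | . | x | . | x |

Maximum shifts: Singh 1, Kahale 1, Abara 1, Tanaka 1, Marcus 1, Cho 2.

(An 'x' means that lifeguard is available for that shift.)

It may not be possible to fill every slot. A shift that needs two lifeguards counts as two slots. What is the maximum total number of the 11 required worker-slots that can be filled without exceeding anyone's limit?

7

Total capacity across all lifeguards is 1+1+1+1+1+2 = 7, and 11 slots are needed, so at most 7 can be filled.
An assignment achieving 7: Shift 1→Singh+Cho, Shift 2→Abara, Shift 5→Kahale+Marcus, Shift 6→Cho, Shift 7→Tanaka.
Loads: Singh 1/1, Kahale 1/1, Abara 1/1, Tanaka 1/1, Marcus 1/1, Cho 2/2.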